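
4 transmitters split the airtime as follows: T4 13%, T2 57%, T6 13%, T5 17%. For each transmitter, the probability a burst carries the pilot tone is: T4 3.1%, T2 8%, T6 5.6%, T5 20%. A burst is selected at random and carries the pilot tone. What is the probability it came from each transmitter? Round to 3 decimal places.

T4 0.044, T2 0.502, T6 0.080, T5 0.374

Prior × likelihood for each hypothesis:
  T4: 0.13 × 0.031 = 0.00403
  T2: 0.57 × 0.08 = 0.0456
  T6: 0.13 × 0.056 = 0.00728
  T5: 0.17 × 0.2 = 0.034
Sum = 0.09091.
P(T4 | pilot) = 0.00403/0.09091 ≈ 0.044
P(T2 | pilot) = 0.0456/0.09091 ≈ 0.502
P(T6 | pilot) = 0.00728/0.09091 ≈ 0.080
P(T5 | pilot) = 0.034/0.09091 ≈ 0.374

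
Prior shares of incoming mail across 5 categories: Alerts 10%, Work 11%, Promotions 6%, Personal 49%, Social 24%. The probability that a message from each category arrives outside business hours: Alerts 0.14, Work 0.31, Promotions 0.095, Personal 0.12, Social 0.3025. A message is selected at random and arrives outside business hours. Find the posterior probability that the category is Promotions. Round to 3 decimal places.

Prior × likelihood for each hypothesis:
  Alerts: 0.1 × 0.14 = 0.014
  Work: 0.11 × 0.31 = 0.0341
  Promotions: 0.06 × 0.095 = 0.0057
  Personal: 0.49 × 0.12 = 0.0588
  Social: 0.24 × 0.3025 = 0.0726
Total = 0.1852.
P(Promotions | evidence) = 0.0057 / 0.1852 ≈ 0.031.

0.031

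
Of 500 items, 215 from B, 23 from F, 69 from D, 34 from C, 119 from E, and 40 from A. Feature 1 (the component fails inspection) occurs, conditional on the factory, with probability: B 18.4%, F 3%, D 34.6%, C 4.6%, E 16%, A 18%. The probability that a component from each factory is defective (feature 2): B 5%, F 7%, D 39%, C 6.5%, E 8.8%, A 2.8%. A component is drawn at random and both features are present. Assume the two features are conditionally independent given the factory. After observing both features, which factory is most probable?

D

By Bayes' rule, posterior ∝ prior × likelihood:
  B: 0.43 × 0.184 × 0.05 = 0.003956
  F: 0.046 × 0.03 × 0.07 = 0.0000966
  D: 0.138 × 0.346 × 0.39 = 0.01862172
  C: 0.068 × 0.046 × 0.065 = 0.00020332
  E: 0.238 × 0.16 × 0.088 = 0.00335104
  A: 0.08 × 0.18 × 0.028 = 0.0004032
Total = 0.02663188.
Largest term belongs to D, so D is most probable.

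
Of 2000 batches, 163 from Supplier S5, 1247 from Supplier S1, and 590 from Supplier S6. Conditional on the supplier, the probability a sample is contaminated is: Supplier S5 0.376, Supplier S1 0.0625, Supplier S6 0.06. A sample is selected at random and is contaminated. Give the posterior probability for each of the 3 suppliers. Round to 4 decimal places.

Supplier S5 0.3510, Supplier S1 0.4463, Supplier S6 0.2027

Compute prior × likelihood for every hypothesis:
  Supplier S5: 0.0815 × 0.376 = 0.030644
  Supplier S1: 0.6235 × 0.0625 = 0.03896875
  Supplier S6: 0.295 × 0.06 = 0.0177
Normalizing constant = 0.08731275.
P(Supplier S5 | contaminated) = 0.030644/0.08731275 ≈ 0.3510
P(Supplier S1 | contaminated) = 0.03896875/0.08731275 ≈ 0.4463
P(Supplier S6 | contaminated) = 0.0177/0.08731275 ≈ 0.2027
(Check: 0.3510+0.4463+0.2027 = 1.0000.)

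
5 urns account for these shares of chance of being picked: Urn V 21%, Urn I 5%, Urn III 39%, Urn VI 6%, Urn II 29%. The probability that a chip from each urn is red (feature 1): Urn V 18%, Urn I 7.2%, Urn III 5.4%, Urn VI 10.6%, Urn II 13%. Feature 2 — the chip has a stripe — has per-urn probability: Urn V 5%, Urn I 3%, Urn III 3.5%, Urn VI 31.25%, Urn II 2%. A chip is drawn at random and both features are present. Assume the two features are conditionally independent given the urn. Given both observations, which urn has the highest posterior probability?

Urn VI

Unnormalized posteriors (prior × likelihood):
  Urn V: 0.21 × 0.18 × 0.05 = 0.00189
  Urn I: 0.05 × 0.072 × 0.03 = 0.000108
  Urn III: 0.39 × 0.054 × 0.035 = 0.0007371
  Urn VI: 0.06 × 0.106 × 0.3125 = 0.0019875
  Urn II: 0.29 × 0.13 × 0.02 = 0.000754
Normalizing constant = 0.0054766.
Largest term belongs to Urn VI, so Urn VI is most probable.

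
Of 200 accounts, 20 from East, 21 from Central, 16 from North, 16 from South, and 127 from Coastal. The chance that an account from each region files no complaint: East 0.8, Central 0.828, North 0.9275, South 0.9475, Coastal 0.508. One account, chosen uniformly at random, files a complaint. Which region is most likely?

Coastal

Taking complements, P(complaint | each) = East 0.2, Central 0.172, North 0.0725, South 0.0525, Coastal 0.492.
Compute prior × likelihood for every hypothesis:
  East: 0.1 × 0.2 = 0.02
  Central: 0.105 × 0.172 = 0.01806
  North: 0.08 × 0.0725 = 0.0058
  South: 0.08 × 0.0525 = 0.0042
  Coastal: 0.635 × 0.492 = 0.31242
Total = 0.36048.
Largest term belongs to Coastal, so Coastal is most probable.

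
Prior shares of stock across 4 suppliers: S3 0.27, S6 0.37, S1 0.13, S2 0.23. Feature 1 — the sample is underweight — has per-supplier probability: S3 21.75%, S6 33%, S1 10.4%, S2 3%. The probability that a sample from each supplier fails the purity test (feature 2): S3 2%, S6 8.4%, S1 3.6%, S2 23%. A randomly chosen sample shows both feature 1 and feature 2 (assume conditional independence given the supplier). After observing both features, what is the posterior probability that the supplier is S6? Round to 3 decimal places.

0.759

Prior × likelihood for each hypothesis:
  S3: 0.27 × 0.2175 × 0.02 = 0.0011745
  S6: 0.37 × 0.33 × 0.084 = 0.0102564
  S1: 0.13 × 0.104 × 0.036 = 0.00048672
  S2: 0.23 × 0.03 × 0.23 = 0.001587
Normalizing constant = 0.01350462.
P(S6 | evidence) = 0.0102564 / 0.01350462 ≈ 0.759.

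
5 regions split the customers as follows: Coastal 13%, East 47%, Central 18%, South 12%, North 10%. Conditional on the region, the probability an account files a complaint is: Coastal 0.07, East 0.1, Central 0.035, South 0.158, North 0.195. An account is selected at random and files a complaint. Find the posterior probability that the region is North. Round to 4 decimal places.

0.1933

By Bayes' rule, posterior ∝ prior × likelihood:
  Coastal: 0.13 × 0.07 = 0.0091
  East: 0.47 × 0.1 = 0.047
  Central: 0.18 × 0.035 = 0.0063
  South: 0.12 × 0.158 = 0.01896
  North: 0.1 × 0.195 = 0.0195
Sum = 0.10086.
P(North | evidence) = 0.0195 / 0.10086 ≈ 0.1933.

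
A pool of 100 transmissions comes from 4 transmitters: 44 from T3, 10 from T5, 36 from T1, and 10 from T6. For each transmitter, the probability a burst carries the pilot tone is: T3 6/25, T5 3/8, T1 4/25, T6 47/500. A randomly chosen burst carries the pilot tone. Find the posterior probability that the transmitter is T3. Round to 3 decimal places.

Prior × likelihood for each hypothesis:
  T3: 0.44 × 0.24 = 0.1056
  T5: 0.1 × 0.375 = 0.0375
  T1: 0.36 × 0.16 = 0.0576
  T6: 0.1 × 0.094 = 0.0094
Normalizing constant = 0.2101.
P(T3 | evidence) = 0.1056 / 0.2101 ≈ 0.503.

0.503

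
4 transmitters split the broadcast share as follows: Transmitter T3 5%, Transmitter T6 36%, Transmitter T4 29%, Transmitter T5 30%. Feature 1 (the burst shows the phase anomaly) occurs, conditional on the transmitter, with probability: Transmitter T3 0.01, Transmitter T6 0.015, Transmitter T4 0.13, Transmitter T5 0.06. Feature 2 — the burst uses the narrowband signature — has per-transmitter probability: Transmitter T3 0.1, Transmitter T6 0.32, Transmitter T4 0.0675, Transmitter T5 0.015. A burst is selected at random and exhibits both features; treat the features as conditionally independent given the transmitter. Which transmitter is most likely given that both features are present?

Unnormalized posteriors (prior × likelihood):
  Transmitter T3: 0.05 × 0.01 × 0.1 = 0.00005
  Transmitter T6: 0.36 × 0.015 × 0.32 = 0.001728
  Transmitter T4: 0.29 × 0.13 × 0.0675 = 0.00254475
  Transmitter T5: 0.3 × 0.06 × 0.015 = 0.00027
Total = 0.00459275.
Largest term belongs to Transmitter T4, so Transmitter T4 is most probable.

Transmitter T4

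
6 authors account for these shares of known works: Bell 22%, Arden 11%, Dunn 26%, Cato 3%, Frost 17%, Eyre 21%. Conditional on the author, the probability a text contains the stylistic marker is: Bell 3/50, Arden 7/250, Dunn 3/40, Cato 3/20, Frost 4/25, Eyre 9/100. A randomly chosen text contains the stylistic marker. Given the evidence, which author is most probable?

Frost

Prior × likelihood for each hypothesis:
  Bell: 0.22 × 0.06 = 0.0132
  Arden: 0.11 × 0.028 = 0.00308
  Dunn: 0.26 × 0.075 = 0.0195
  Cato: 0.03 × 0.15 = 0.0045
  Frost: 0.17 × 0.16 = 0.0272
  Eyre: 0.21 × 0.09 = 0.0189
Sum = 0.08638.
Largest term belongs to Frost, so Frost is most probable.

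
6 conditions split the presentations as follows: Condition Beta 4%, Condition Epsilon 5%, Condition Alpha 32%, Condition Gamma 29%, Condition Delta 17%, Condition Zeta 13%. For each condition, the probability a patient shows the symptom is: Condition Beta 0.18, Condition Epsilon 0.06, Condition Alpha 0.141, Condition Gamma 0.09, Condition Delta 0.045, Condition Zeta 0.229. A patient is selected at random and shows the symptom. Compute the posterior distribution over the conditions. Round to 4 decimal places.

Unnormalized posteriors (prior × likelihood):
  Condition Beta: 0.04 × 0.18 = 0.0072
  Condition Epsilon: 0.05 × 0.06 = 0.003
  Condition Alpha: 0.32 × 0.141 = 0.04512
  Condition Gamma: 0.29 × 0.09 = 0.0261
  Condition Delta: 0.17 × 0.045 = 0.00765
  Condition Zeta: 0.13 × 0.229 = 0.02977
Sum = 0.11884.
P(Condition Beta | symptomatic) = 0.0072/0.11884 ≈ 0.0606
P(Condition Epsilon | symptomatic) = 0.003/0.11884 ≈ 0.0252
P(Condition Alpha | symptomatic) = 0.04512/0.11884 ≈ 0.3797
P(Condition Gamma | symptomatic) = 0.0261/0.11884 ≈ 0.2196
P(Condition Delta | symptomatic) = 0.00765/0.11884 ≈ 0.0644
P(Condition Zeta | symptomatic) = 0.02977/0.11884 ≈ 0.2505
(Check: 0.0606+0.0252+0.3797+0.2196+0.0644+0.2505 = 1.0000.)

Condition Beta 0.0606, Condition Epsilon 0.0252, Condition Alpha 0.3797, Condition Gamma 0.2196, Condition Delta 0.0644, Condition Zeta 0.2505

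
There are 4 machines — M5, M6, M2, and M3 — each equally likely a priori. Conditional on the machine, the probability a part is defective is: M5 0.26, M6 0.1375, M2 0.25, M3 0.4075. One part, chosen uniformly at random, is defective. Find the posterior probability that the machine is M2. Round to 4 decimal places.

With a uniform prior (1/4 each), posterior ∝ likelihood:
  M5: 0.26
  M6: 0.1375
  M2: 0.25
  M3: 0.4075
Total = 1.055.
P(M2 | evidence) = 0.25 / 1.055 ≈ 0.2370.

0.2370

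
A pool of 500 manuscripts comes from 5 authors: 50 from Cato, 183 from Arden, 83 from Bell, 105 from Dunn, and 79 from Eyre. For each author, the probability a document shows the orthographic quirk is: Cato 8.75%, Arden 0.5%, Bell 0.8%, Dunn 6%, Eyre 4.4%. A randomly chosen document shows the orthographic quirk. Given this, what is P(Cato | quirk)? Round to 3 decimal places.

0.278

Compute prior × likelihood for every hypothesis:
  Cato: 0.1 × 0.0875 = 0.00875
  Arden: 0.366 × 0.005 = 0.00183
  Bell: 0.166 × 0.008 = 0.001328
  Dunn: 0.21 × 0.06 = 0.0126
  Eyre: 0.158 × 0.044 = 0.006952
Normalizing constant = 0.03146.
P(Cato | evidence) = 0.00875 / 0.03146 ≈ 0.278.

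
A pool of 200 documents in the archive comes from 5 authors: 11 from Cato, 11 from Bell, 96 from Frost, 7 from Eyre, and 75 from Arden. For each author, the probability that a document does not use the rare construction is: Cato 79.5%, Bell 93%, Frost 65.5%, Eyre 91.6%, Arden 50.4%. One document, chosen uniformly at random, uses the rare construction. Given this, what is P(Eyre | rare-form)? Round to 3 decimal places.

Taking complements, P(rare-form | each) = Cato 0.205, Bell 0.07, Frost 0.345, Eyre 0.084, Arden 0.496.
Prior × likelihood for each hypothesis:
  Cato: 0.055 × 0.205 = 0.011275
  Bell: 0.055 × 0.07 = 0.00385
  Frost: 0.48 × 0.345 = 0.1656
  Eyre: 0.035 × 0.084 = 0.00294
  Arden: 0.375 × 0.496 = 0.186
Normalizing constant = 0.369665.
P(Eyre | evidence) = 0.00294 / 0.369665 ≈ 0.008.

0.008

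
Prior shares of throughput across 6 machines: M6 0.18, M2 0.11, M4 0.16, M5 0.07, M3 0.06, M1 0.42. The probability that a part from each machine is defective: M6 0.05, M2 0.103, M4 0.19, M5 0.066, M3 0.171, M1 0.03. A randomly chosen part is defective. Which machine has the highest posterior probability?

Unnormalized posteriors (prior × likelihood):
  M6: 0.18 × 0.05 = 0.009
  M2: 0.11 × 0.103 = 0.01133
  M4: 0.16 × 0.19 = 0.0304
  M5: 0.07 × 0.066 = 0.00462
  M3: 0.06 × 0.171 = 0.01026
  M1: 0.42 × 0.03 = 0.0126
Normalizing constant = 0.07821.
Largest term belongs to M4, so M4 is most probable.

M4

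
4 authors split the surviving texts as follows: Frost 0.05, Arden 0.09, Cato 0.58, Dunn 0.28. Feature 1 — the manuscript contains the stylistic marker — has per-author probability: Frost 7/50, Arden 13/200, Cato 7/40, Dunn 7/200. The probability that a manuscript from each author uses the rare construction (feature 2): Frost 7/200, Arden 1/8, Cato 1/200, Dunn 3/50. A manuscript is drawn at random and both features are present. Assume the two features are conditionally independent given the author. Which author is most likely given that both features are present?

Unnormalized posteriors (prior × likelihood):
  Frost: 0.05 × 0.14 × 0.035 = 0.000245
  Arden: 0.09 × 0.065 × 0.125 = 0.00073125
  Cato: 0.58 × 0.175 × 0.005 = 0.0005075
  Dunn: 0.28 × 0.035 × 0.06 = 0.000588
Total = 0.00207175.
Largest term belongs to Arden, so Arden is most probable.

Arden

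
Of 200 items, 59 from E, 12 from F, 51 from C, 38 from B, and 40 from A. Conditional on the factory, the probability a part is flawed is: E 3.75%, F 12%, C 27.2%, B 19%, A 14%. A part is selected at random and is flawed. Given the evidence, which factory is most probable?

Prior × likelihood for each hypothesis:
  E: 0.295 × 0.0375 = 0.0110625
  F: 0.06 × 0.12 = 0.0072
  C: 0.255 × 0.272 = 0.06936
  B: 0.19 × 0.19 = 0.0361
  A: 0.2 × 0.14 = 0.028
Normalizing constant = 0.1517225.
Largest term belongs to C, so C is most probable.

C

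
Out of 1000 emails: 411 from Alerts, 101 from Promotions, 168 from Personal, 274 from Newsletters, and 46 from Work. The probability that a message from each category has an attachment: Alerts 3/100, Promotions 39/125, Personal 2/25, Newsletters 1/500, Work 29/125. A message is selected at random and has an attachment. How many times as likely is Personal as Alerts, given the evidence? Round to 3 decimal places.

1.090

By Bayes' rule, posterior ∝ prior × likelihood:
  Alerts: 0.411 × 0.03 = 0.01233
  Promotions: 0.101 × 0.312 = 0.031512
  Personal: 0.168 × 0.08 = 0.01344
  Newsletters: 0.274 × 0.002 = 0.000548
  Work: 0.046 × 0.232 = 0.010672
Total = 0.068502.
The ratio is 0.01344 / 0.01233 (the normalizer cancels) = 1.090.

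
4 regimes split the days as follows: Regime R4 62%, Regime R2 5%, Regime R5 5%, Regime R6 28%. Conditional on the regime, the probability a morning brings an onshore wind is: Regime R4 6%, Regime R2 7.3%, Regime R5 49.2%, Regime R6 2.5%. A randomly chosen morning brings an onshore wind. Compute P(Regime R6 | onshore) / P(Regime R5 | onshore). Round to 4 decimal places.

Prior × likelihood for each hypothesis:
  Regime R4: 0.62 × 0.06 = 0.0372
  Regime R2: 0.05 × 0.073 = 0.00365
  Regime R5: 0.05 × 0.492 = 0.0246
  Regime R6: 0.28 × 0.025 = 0.007
Total = 0.07245.
The ratio is 0.007 / 0.0246 (the normalizer cancels) = 0.2846.

0.2846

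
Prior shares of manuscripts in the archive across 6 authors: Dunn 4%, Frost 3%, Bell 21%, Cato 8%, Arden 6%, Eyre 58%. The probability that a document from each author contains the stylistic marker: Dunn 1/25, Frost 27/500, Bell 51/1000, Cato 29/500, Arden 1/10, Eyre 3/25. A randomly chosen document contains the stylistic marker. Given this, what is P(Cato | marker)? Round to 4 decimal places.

By Bayes' rule, posterior ∝ prior × likelihood:
  Dunn: 0.04 × 0.04 = 0.0016
  Frost: 0.03 × 0.054 = 0.00162
  Bell: 0.21 × 0.051 = 0.01071
  Cato: 0.08 × 0.058 = 0.00464
  Arden: 0.06 × 0.1 = 0.006
  Eyre: 0.58 × 0.12 = 0.0696
Sum = 0.09417.
P(Cato | evidence) = 0.00464 / 0.09417 ≈ 0.0493.

0.0493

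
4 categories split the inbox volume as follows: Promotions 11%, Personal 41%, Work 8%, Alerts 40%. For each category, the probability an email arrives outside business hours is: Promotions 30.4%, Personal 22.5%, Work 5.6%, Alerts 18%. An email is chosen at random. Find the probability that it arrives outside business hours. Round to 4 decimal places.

0.2022

Unnormalized posteriors (prior × likelihood):
  Promotions: 0.11 × 0.304 = 0.03344
  Personal: 0.41 × 0.225 = 0.09225
  Work: 0.08 × 0.056 = 0.00448
  Alerts: 0.4 × 0.18 = 0.072
P(off-hours) = 0.03344 + 0.09225 + 0.00448 + 0.072 = 0.20217 → 0.2022.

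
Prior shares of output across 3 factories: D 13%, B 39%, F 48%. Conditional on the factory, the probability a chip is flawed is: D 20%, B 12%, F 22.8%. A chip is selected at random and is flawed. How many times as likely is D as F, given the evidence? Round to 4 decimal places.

By Bayes' rule, posterior ∝ prior × likelihood:
  D: 0.13 × 0.2 = 0.026
  B: 0.39 × 0.12 = 0.0468
  F: 0.48 × 0.228 = 0.10944
Normalizing constant = 0.18224.
The ratio is 0.026 / 0.10944 (the normalizer cancels) = 0.2376.

0.2376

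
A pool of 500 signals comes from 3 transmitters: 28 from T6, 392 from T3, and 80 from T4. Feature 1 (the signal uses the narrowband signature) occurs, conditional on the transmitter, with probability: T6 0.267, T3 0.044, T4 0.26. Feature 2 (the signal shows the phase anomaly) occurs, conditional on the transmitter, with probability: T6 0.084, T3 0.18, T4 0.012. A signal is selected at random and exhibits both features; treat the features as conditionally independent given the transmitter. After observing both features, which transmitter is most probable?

T3

Compute prior × likelihood for every hypothesis:
  T6: 0.056 × 0.267 × 0.084 = 0.001255968
  T3: 0.784 × 0.044 × 0.18 = 0.00620928
  T4: 0.16 × 0.26 × 0.012 = 0.0004992
Total = 0.007964448.
Largest term belongs to T3, so T3 is most probable.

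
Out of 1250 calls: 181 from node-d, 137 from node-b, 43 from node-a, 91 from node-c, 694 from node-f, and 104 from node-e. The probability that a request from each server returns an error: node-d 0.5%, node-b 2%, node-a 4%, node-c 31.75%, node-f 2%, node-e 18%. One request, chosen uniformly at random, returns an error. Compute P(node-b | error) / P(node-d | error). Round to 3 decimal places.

Compute prior × likelihood for every hypothesis:
  node-d: 0.1448 × 0.005 = 0.000724
  node-b: 0.1096 × 0.02 = 0.002192
  node-a: 0.0344 × 0.04 = 0.001376
  node-c: 0.0728 × 0.3175 = 0.023114
  node-f: 0.5552 × 0.02 = 0.011104
  node-e: 0.0832 × 0.18 = 0.014976
Normalizing constant = 0.053486.
The ratio is 0.002192 / 0.000724 (the normalizer cancels) = 3.028.

3.028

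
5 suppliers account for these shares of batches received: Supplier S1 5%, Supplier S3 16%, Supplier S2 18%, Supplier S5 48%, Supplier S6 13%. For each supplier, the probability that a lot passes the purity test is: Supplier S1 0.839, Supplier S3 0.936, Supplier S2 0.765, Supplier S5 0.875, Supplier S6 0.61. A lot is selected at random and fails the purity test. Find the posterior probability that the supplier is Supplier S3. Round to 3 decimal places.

0.060

Taking complements, P(off-spec | each) = Supplier S1 0.161, Supplier S3 0.064, Supplier S2 0.235, Supplier S5 0.125, Supplier S6 0.39.
Unnormalized posteriors (prior × likelihood):
  Supplier S1: 0.05 × 0.161 = 0.00805
  Supplier S3: 0.16 × 0.064 = 0.01024
  Supplier S2: 0.18 × 0.235 = 0.0423
  Supplier S5: 0.48 × 0.125 = 0.06
  Supplier S6: 0.13 × 0.39 = 0.0507
Total = 0.17129.
P(Supplier S3 | evidence) = 0.01024 / 0.17129 ≈ 0.060.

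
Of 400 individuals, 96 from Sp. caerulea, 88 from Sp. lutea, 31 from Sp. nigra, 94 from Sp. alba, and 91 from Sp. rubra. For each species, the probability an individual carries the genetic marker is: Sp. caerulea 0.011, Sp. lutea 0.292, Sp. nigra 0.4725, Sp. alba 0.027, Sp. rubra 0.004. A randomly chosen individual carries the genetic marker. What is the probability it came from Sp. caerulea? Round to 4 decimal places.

Compute prior × likelihood for every hypothesis:
  Sp. caerulea: 0.24 × 0.011 = 0.00264
  Sp. lutea: 0.22 × 0.292 = 0.06424
  Sp. nigra: 0.0775 × 0.4725 = 0.03661875
  Sp. alba: 0.235 × 0.027 = 0.006345
  Sp. rubra: 0.2275 × 0.004 = 0.00091
Sum = 0.11075375.
P(Sp. caerulea | evidence) = 0.00264 / 0.11075375 ≈ 0.0238.

0.0238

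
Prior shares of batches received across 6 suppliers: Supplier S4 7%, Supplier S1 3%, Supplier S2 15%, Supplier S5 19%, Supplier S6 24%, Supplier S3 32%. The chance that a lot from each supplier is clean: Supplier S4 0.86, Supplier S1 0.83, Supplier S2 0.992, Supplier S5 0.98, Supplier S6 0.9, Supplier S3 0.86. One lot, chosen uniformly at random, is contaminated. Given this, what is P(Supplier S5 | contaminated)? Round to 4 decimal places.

Taking complements, P(contaminated | each) = Supplier S4 0.14, Supplier S1 0.17, Supplier S2 0.008, Supplier S5 0.02, Supplier S6 0.1, Supplier S3 0.14.
Unnormalized posteriors (prior × likelihood):
  Supplier S4: 0.07 × 0.14 = 0.0098
  Supplier S1: 0.03 × 0.17 = 0.0051
  Supplier S2: 0.15 × 0.008 = 0.0012
  Supplier S5: 0.19 × 0.02 = 0.0038
  Supplier S6: 0.24 × 0.1 = 0.024
  Supplier S3: 0.32 × 0.14 = 0.0448
Normalizing constant = 0.0887.
P(Supplier S5 | evidence) = 0.0038 / 0.0887 ≈ 0.0428.

0.0428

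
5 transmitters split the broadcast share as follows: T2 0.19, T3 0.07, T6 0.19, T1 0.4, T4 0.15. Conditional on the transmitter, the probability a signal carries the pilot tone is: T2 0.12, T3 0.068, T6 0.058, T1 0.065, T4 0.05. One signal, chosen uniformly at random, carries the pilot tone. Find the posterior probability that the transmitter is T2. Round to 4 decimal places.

0.3163

Prior × likelihood for each hypothesis:
  T2: 0.19 × 0.12 = 0.0228
  T3: 0.07 × 0.068 = 0.00476
  T6: 0.19 × 0.058 = 0.01102
  T1: 0.4 × 0.065 = 0.026
  T4: 0.15 × 0.05 = 0.0075
Normalizing constant = 0.07208.
P(T2 | evidence) = 0.0228 / 0.07208 ≈ 0.3163.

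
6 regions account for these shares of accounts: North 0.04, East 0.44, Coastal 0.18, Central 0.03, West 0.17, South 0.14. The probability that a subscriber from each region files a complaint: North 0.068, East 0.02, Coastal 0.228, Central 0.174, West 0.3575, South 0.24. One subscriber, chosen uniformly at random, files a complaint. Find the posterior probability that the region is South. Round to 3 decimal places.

By Bayes' rule, posterior ∝ prior × likelihood:
  North: 0.04 × 0.068 = 0.00272
  East: 0.44 × 0.02 = 0.0088
  Coastal: 0.18 × 0.228 = 0.04104
  Central: 0.03 × 0.174 = 0.00522
  West: 0.17 × 0.3575 = 0.060775
  South: 0.14 × 0.24 = 0.0336
Sum = 0.152155.
P(South | evidence) = 0.0336 / 0.152155 ≈ 0.221.

0.221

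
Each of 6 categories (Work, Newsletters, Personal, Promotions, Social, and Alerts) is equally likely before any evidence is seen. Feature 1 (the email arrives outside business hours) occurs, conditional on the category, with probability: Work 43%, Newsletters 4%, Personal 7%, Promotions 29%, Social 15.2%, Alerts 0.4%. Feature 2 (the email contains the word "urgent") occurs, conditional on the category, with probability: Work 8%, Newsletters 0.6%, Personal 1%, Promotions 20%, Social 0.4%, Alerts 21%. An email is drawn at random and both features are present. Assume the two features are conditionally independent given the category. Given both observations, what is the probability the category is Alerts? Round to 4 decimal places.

0.0089

With a uniform prior (1/6 each), posterior ∝ likelihood:
  Work: 0.43 × 0.08 = 0.0344
  Newsletters: 0.04 × 0.006 = 0.00024
  Personal: 0.07 × 0.01 = 0.0007
  Promotions: 0.29 × 0.2 = 0.058
  Social: 0.152 × 0.004 = 0.000608
  Alerts: 0.004 × 0.21 = 0.00084
Normalizing constant = 0.094788.
P(Alerts | evidence) = 0.00084 / 0.094788 ≈ 0.0089.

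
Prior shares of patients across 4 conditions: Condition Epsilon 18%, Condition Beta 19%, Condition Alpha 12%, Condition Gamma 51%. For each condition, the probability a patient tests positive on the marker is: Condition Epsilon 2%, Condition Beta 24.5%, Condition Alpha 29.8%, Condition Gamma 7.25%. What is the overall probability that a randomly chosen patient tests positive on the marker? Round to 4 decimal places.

0.1229

Prior × likelihood for each hypothesis:
  Condition Epsilon: 0.18 × 0.02 = 0.0036
  Condition Beta: 0.19 × 0.245 = 0.04655
  Condition Alpha: 0.12 × 0.298 = 0.03576
  Condition Gamma: 0.51 × 0.0725 = 0.036975
P(marker-positive) = 0.0036 + 0.04655 + 0.03576 + 0.036975 = 0.122885 → 0.1229.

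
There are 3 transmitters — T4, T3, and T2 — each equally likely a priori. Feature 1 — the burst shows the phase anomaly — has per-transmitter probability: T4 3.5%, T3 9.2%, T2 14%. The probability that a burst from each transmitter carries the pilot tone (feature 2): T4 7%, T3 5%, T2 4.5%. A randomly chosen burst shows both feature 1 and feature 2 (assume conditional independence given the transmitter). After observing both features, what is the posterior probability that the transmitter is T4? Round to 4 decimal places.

Since the prior is uniform, the posterior is proportional to the likelihood:
  T4: 0.035 × 0.07 = 0.00245
  T3: 0.092 × 0.05 = 0.0046
  T2: 0.14 × 0.045 = 0.0063
Total = 0.01335.
P(T4 | evidence) = 0.00245 / 0.01335 ≈ 0.1835.

0.1835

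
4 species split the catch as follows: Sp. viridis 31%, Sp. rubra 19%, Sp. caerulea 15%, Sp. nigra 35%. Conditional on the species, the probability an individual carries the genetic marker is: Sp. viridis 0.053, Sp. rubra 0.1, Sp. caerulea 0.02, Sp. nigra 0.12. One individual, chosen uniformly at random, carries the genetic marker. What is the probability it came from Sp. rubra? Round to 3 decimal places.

Unnormalized posteriors (prior × likelihood):
  Sp. viridis: 0.31 × 0.053 = 0.01643
  Sp. rubra: 0.19 × 0.1 = 0.019
  Sp. caerulea: 0.15 × 0.02 = 0.003
  Sp. nigra: 0.35 × 0.12 = 0.042
Total = 0.08043.
P(Sp. rubra | evidence) = 0.019 / 0.08043 ≈ 0.236.

0.236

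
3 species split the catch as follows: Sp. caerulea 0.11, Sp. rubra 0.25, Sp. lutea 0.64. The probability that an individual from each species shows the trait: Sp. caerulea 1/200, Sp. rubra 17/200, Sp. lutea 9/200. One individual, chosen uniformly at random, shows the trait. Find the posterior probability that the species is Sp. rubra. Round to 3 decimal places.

Unnormalized posteriors (prior × likelihood):
  Sp. caerulea: 0.11 × 0.005 = 0.00055
  Sp. rubra: 0.25 × 0.085 = 0.02125
  Sp. lutea: 0.64 × 0.045 = 0.0288
Sum = 0.0506.
P(Sp. rubra | evidence) = 0.02125 / 0.0506 ≈ 0.420.

0.420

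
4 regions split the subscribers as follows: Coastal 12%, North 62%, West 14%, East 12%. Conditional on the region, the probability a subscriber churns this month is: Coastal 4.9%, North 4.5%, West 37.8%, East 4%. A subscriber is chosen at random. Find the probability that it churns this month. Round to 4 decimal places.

Unnormalized posteriors (prior × likelihood):
  Coastal: 0.12 × 0.049 = 0.00588
  North: 0.62 × 0.045 = 0.0279
  West: 0.14 × 0.378 = 0.05292
  East: 0.12 × 0.04 = 0.0048
P(churn) = 0.00588 + 0.0279 + 0.05292 + 0.0048 = 0.0915 → 0.0915.

0.0915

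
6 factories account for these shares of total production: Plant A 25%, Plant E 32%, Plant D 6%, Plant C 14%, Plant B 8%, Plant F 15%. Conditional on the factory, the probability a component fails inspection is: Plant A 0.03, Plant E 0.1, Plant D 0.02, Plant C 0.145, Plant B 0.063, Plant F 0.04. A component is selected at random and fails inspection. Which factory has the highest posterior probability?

Compute prior × likelihood for every hypothesis:
  Plant A: 0.25 × 0.03 = 0.0075
  Plant E: 0.32 × 0.1 = 0.032
  Plant D: 0.06 × 0.02 = 0.0012
  Plant C: 0.14 × 0.145 = 0.0203
  Plant B: 0.08 × 0.063 = 0.00504
  Plant F: 0.15 × 0.04 = 0.006
Total = 0.07204.
Largest term belongs to Plant E, so Plant E is most probable.

Plant E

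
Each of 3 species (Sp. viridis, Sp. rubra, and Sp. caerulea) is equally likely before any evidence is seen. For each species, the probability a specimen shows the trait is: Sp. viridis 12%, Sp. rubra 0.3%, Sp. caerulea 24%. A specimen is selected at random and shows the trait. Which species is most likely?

Since the prior is uniform, the posterior is proportional to the likelihood:
  Sp. viridis: 0.12
  Sp. rubra: 0.003
  Sp. caerulea: 0.24
Sum = 0.363.
Largest term belongs to Sp. caerulea, so Sp. caerulea is most probable.

Sp. caerulea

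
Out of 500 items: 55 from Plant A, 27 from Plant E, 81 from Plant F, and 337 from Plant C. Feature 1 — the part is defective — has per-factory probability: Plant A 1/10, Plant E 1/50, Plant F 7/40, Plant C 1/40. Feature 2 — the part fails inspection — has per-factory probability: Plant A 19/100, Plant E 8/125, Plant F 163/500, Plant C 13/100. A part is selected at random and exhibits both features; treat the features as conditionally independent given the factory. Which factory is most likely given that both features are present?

Plant F

Prior × likelihood for each hypothesis:
  Plant A: 0.11 × 0.1 × 0.19 = 0.00209
  Plant E: 0.054 × 0.02 × 0.064 = 0.00006912
  Plant F: 0.162 × 0.175 × 0.326 = 0.0092421
  Plant C: 0.674 × 0.025 × 0.13 = 0.0021905
Normalizing constant = 0.01359172.
Largest term belongs to Plant F, so Plant F is most probable.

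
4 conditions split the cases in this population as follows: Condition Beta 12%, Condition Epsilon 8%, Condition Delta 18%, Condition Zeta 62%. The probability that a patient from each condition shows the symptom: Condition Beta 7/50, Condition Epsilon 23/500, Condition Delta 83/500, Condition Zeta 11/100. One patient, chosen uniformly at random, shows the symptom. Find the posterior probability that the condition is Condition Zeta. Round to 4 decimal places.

0.5752

Unnormalized posteriors (prior × likelihood):
  Condition Beta: 0.12 × 0.14 = 0.0168
  Condition Epsilon: 0.08 × 0.046 = 0.00368
  Condition Delta: 0.18 × 0.166 = 0.02988
  Condition Zeta: 0.62 × 0.11 = 0.0682
Sum = 0.11856.
P(Condition Zeta | evidence) = 0.0682 / 0.11856 ≈ 0.5752.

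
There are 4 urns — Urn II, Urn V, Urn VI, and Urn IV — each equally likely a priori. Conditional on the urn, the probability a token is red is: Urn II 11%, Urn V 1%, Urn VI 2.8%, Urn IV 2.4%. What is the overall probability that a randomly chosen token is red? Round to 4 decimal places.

Since the prior is uniform, the posterior is proportional to the likelihood:
  Urn II: 0.11
  Urn V: 0.01
  Urn VI: 0.028
  Urn IV: 0.024
P(red) = (1/4) × (0.11 + 0.01 + 0.028 + 0.024) = 0.172/4 ≈ 0.0430.

0.0430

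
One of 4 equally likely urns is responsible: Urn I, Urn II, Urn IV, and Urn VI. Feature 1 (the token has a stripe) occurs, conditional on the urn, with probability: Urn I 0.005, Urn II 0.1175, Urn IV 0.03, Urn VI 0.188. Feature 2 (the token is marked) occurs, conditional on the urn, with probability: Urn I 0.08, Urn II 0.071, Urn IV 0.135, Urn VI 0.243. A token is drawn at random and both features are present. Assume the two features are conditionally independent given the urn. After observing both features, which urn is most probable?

Urn VI

Since the prior is uniform, the posterior is proportional to the likelihood:
  Urn I: 0.005 × 0.08 = 0.0004
  Urn II: 0.1175 × 0.071 = 0.0083425
  Urn IV: 0.03 × 0.135 = 0.00405
  Urn VI: 0.188 × 0.243 = 0.045684
Normalizing constant = 0.0584765.
Largest term belongs to Urn VI, so Urn VI is most probable.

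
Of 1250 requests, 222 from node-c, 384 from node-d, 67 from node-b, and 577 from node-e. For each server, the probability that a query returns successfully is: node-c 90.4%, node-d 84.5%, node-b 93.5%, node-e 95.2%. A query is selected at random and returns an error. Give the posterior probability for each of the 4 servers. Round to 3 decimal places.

Taking complements, P(error | each) = node-c 0.096, node-d 0.155, node-b 0.065, node-e 0.048.
Unnormalized posteriors (prior × likelihood):
  node-c: 0.1776 × 0.096 = 0.0170496
  node-d: 0.3072 × 0.155 = 0.047616
  node-b: 0.0536 × 0.065 = 0.003484
  node-e: 0.4616 × 0.048 = 0.0221568
Normalizing constant = 0.0903064.
P(node-c | error) = 0.0170496/0.0903064 ≈ 0.189
P(node-d | error) = 0.047616/0.0903064 ≈ 0.527
P(node-b | error) = 0.003484/0.0903064 ≈ 0.039
P(node-e | error) = 0.0221568/0.0903064 ≈ 0.245
(Check: 0.189+0.527+0.039+0.245 = 1.000.)

node-c 0.189, node-d 0.527, node-b 0.039, node-e 0.245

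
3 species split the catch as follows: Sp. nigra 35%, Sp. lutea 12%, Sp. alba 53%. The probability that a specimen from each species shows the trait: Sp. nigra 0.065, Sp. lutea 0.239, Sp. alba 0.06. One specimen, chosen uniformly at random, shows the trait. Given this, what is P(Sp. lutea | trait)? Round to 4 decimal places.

0.3446

Unnormalized posteriors (prior × likelihood):
  Sp. nigra: 0.35 × 0.065 = 0.02275
  Sp. lutea: 0.12 × 0.239 = 0.02868
  Sp. alba: 0.53 × 0.06 = 0.0318
Total = 0.08323.
P(Sp. lutea | evidence) = 0.02868 / 0.08323 ≈ 0.3446.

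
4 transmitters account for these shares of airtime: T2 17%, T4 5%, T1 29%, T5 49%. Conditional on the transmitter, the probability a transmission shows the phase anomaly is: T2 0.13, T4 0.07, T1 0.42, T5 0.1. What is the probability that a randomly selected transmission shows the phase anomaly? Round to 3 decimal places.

Compute prior × likelihood for every hypothesis:
  T2: 0.17 × 0.13 = 0.0221
  T4: 0.05 × 0.07 = 0.0035
  T1: 0.29 × 0.42 = 0.1218
  T5: 0.49 × 0.1 = 0.049
P(anomaly) = 0.0221 + 0.0035 + 0.1218 + 0.049 = 0.1964 → 0.196.

0.196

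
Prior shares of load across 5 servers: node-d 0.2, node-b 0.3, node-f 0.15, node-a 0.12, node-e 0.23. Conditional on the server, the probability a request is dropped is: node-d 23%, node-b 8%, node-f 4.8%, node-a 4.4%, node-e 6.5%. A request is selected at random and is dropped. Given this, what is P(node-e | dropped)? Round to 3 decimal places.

Compute prior × likelihood for every hypothesis:
  node-d: 0.2 × 0.23 = 0.046
  node-b: 0.3 × 0.08 = 0.024
  node-f: 0.15 × 0.048 = 0.0072
  node-a: 0.12 × 0.044 = 0.00528
  node-e: 0.23 × 0.065 = 0.01495
Normalizing constant = 0.09743.
P(node-e | evidence) = 0.01495 / 0.09743 ≈ 0.153.

0.153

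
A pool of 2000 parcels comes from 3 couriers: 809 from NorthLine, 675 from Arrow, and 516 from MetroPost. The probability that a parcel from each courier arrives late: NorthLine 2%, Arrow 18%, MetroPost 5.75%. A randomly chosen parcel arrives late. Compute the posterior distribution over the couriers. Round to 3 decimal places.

Unnormalized posteriors (prior × likelihood):
  NorthLine: 0.4045 × 0.02 = 0.00809
  Arrow: 0.3375 × 0.18 = 0.06075
  MetroPost: 0.258 × 0.0575 = 0.014835
Sum = 0.083675.
P(NorthLine | late) = 0.00809/0.083675 ≈ 0.097
P(Arrow | late) = 0.06075/0.083675 ≈ 0.726
P(MetroPost | late) = 0.014835/0.083675 ≈ 0.177
(Check: 0.097+0.726+0.177 = 1.000.)

NorthLine 0.097, Arrow 0.726, MetroPost 0.177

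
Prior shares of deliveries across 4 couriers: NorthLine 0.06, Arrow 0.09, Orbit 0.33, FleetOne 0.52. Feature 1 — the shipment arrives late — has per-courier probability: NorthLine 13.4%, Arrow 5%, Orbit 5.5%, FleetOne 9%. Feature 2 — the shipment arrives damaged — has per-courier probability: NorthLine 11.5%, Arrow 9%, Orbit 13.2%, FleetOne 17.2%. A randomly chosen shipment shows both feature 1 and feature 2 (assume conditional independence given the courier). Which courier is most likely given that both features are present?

Prior × likelihood for each hypothesis:
  NorthLine: 0.06 × 0.134 × 0.115 = 0.0009246
  Arrow: 0.09 × 0.05 × 0.09 = 0.000405
  Orbit: 0.33 × 0.055 × 0.132 = 0.0023958
  FleetOne: 0.52 × 0.09 × 0.172 = 0.0080496
Normalizing constant = 0.011775.
Largest term belongs to FleetOne, so FleetOne is most probable.

FleetOne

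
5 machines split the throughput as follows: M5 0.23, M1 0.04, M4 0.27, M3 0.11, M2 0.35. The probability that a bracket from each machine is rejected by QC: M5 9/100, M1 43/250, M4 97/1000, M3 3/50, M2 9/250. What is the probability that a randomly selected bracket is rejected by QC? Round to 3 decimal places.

Compute prior × likelihood for every hypothesis:
  M5: 0.23 × 0.09 = 0.0207
  M1: 0.04 × 0.172 = 0.00688
  M4: 0.27 × 0.097 = 0.02619
  M3: 0.11 × 0.06 = 0.0066
  M2: 0.35 × 0.036 = 0.0126
P(rejected) = 0.0207 + 0.00688 + 0.02619 + 0.0066 + 0.0126 = 0.07297 → 0.073.

0.073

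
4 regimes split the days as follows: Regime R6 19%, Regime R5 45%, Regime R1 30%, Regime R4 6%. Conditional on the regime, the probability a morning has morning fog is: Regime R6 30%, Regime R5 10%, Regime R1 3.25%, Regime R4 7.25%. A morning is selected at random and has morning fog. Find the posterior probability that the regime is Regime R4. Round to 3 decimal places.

Compute prior × likelihood for every hypothesis:
  Regime R6: 0.19 × 0.3 = 0.057
  Regime R5: 0.45 × 0.1 = 0.045
  Regime R1: 0.3 × 0.0325 = 0.00975
  Regime R4: 0.06 × 0.0725 = 0.00435
Normalizing constant = 0.1161.
P(Regime R4 | evidence) = 0.00435 / 0.1161 ≈ 0.037.

0.037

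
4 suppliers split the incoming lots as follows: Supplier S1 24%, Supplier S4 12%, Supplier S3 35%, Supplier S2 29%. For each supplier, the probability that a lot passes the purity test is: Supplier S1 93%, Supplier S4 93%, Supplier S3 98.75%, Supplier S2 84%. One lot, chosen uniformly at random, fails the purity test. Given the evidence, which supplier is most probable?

Supplier S2

Taking complements, P(off-spec | each) = Supplier S1 0.07, Supplier S4 0.07, Supplier S3 0.0125, Supplier S2 0.16.
By Bayes' rule, posterior ∝ prior × likelihood:
  Supplier S1: 0.24 × 0.07 = 0.0168
  Supplier S4: 0.12 × 0.07 = 0.0084
  Supplier S3: 0.35 × 0.0125 = 0.004375
  Supplier S2: 0.29 × 0.16 = 0.0464
Sum = 0.075975.
Largest term belongs to Supplier S2, so Supplier S2 is most probable.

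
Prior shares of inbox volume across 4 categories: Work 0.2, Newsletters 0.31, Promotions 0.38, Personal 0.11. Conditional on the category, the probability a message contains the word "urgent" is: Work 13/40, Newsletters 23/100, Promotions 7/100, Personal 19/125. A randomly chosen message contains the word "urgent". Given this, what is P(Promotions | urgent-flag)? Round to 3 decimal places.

0.148

Compute prior × likelihood for every hypothesis:
  Work: 0.2 × 0.325 = 0.065
  Newsletters: 0.31 × 0.23 = 0.0713
  Promotions: 0.38 × 0.07 = 0.0266
  Personal: 0.11 × 0.152 = 0.01672
Normalizing constant = 0.17962.
P(Promotions | evidence) = 0.0266 / 0.17962 ≈ 0.148.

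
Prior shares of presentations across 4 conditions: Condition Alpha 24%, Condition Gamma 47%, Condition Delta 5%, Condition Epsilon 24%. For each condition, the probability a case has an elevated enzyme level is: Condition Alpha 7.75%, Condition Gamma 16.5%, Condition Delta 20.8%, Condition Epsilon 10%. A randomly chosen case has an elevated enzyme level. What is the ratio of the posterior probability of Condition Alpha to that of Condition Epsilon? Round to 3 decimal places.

0.775

Prior × likelihood for each hypothesis:
  Condition Alpha: 0.24 × 0.0775 = 0.0186
  Condition Gamma: 0.47 × 0.165 = 0.07755
  Condition Delta: 0.05 × 0.208 = 0.0104
  Condition Epsilon: 0.24 × 0.1 = 0.024
Normalizing constant = 0.13055.
The ratio is 0.0186 / 0.024 (the normalizer cancels) = 0.775.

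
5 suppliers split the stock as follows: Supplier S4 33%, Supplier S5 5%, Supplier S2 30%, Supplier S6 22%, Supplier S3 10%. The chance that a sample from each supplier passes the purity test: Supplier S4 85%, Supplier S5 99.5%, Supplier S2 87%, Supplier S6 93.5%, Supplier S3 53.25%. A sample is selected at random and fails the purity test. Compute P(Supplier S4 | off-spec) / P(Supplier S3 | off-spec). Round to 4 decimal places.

Taking complements, P(off-spec | each) = Supplier S4 0.15, Supplier S5 0.005, Supplier S2 0.13, Supplier S6 0.065, Supplier S3 0.4675.
By Bayes' rule, posterior ∝ prior × likelihood:
  Supplier S4: 0.33 × 0.15 = 0.0495
  Supplier S5: 0.05 × 0.005 = 0.00025
  Supplier S2: 0.3 × 0.13 = 0.039
  Supplier S6: 0.22 × 0.065 = 0.0143
  Supplier S3: 0.1 × 0.4675 = 0.04675
Total = 0.1498.
The ratio is 0.0495 / 0.04675 (the normalizer cancels) = 1.0588.

1.0588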